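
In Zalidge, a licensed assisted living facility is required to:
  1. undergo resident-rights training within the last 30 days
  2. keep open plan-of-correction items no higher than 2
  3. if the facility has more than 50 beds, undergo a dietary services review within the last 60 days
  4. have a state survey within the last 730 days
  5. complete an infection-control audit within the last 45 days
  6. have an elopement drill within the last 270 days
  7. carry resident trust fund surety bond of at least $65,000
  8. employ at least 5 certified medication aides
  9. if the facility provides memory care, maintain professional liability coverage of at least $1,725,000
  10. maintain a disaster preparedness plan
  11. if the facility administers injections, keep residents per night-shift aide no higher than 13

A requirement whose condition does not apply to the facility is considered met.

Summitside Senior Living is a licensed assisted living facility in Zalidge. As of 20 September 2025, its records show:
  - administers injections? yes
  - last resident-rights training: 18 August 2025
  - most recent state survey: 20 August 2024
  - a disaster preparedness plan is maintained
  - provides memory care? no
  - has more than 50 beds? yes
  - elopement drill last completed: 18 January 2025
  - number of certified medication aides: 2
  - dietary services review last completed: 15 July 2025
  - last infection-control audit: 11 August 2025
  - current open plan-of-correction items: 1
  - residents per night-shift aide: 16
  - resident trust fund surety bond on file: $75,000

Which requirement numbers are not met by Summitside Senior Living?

1, 3, 8, 11

1. resident-rights training 33 days ago vs limit 30 → not met
2. open plan-of-correction items 1 ≤ 2 → met
3. condition 'has more than 50 beds' holds; dietary services review 67 days ago vs limit 60 → not met
4. state survey 396 days ago vs limit 730 → met
5. infection-control audit 40 days ago vs limit 45 → met
6. elopement drill 245 days ago vs limit 270 → met
7. resident trust fund surety bond $75,000 ≥ $65,000 → met
8. certified medication aides 2 < 5 → not met
9. condition 'provides memory care' does not hold → requirement n/a → met
10. disaster preparedness plan present → met
11. condition 'administers injections' holds; residents per night-shift aide 16 > 13 → not met
Not met: 1, 3, 8, 11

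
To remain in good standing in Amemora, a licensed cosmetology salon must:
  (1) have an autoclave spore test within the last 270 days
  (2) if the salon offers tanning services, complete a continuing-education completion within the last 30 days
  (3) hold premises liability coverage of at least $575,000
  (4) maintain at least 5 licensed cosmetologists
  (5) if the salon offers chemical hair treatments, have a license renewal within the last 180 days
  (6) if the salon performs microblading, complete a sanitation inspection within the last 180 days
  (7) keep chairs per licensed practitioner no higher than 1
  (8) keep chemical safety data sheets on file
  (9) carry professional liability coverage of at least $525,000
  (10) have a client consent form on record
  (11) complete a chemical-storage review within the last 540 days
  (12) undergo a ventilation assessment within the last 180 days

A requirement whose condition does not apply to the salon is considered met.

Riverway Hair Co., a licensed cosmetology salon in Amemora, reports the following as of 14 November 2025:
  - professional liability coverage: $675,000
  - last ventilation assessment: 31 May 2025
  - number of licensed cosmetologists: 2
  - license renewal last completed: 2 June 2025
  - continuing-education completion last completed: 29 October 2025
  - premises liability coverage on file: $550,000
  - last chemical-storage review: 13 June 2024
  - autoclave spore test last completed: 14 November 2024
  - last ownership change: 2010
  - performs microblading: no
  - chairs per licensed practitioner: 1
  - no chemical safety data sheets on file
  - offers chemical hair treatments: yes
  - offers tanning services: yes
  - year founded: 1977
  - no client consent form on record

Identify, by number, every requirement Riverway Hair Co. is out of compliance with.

1, 3, 4, 8, 10

1. autoclave spore test 365 days ago vs limit 270 → not met
2. condition 'offers tanning services' holds; continuing-education completion 16 days ago vs limit 30 → met
3. premises liability coverage $550,000 < $575,000 → not met
4. licensed cosmetologists 2 < 5 → not met
5. condition 'offers chemical hair treatments' holds; license renewal 165 days ago vs limit 180 → met
6. condition 'performs microblading' does not hold → requirement n/a → met
7. chairs per licensed practitioner 1 ≤ 1 → met
8. chemical safety data sheets absent → not met
9. professional liability coverage $675,000 ≥ $525,000 → met
10. client consent form absent → not met
11. chemical-storage review 519 days ago vs limit 540 → met
12. ventilation assessment 167 days ago vs limit 180 → met
Not met: 1, 3, 4, 8, 10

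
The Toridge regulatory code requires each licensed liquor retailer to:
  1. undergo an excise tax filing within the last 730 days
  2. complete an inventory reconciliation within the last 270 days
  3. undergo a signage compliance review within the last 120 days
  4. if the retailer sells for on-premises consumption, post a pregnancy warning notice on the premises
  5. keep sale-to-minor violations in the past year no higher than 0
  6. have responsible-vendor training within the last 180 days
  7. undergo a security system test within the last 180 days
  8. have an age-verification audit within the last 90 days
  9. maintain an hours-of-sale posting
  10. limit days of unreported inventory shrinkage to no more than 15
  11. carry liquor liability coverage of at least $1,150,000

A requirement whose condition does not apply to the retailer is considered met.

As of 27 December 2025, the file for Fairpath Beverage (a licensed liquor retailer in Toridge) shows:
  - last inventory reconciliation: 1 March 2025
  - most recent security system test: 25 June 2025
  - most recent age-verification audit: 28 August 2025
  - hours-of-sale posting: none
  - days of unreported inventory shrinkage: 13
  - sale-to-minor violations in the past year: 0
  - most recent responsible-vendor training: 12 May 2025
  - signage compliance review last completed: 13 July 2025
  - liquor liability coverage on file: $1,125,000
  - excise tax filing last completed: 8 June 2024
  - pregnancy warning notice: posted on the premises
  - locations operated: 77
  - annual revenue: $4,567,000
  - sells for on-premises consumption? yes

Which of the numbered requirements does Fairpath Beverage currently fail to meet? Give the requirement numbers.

1. excise tax filing 567 days ago vs limit 730 → met
2. inventory reconciliation 301 days ago vs limit 270 → not met
3. signage compliance review 167 days ago vs limit 120 → not met
4. condition 'sells for on-premises consumption' holds; pregnancy warning notice present → met
5. sale-to-minor violations in the past year 0 ≤ 0 → met
6. responsible-vendor training 229 days ago vs limit 180 → not met
7. security system test 185 days ago vs limit 180 → not met
8. age-verification audit 121 days ago vs limit 90 → not met
9. hours-of-sale posting absent → not met
10. days of unreported inventory shrinkage 13 ≤ 15 → met
11. liquor liability coverage $1,125,000 < $1,150,000 → not met
Not met: 2, 3, 6, 7, 8, 9, 11

2, 3, 6, 7, 8, 9, 11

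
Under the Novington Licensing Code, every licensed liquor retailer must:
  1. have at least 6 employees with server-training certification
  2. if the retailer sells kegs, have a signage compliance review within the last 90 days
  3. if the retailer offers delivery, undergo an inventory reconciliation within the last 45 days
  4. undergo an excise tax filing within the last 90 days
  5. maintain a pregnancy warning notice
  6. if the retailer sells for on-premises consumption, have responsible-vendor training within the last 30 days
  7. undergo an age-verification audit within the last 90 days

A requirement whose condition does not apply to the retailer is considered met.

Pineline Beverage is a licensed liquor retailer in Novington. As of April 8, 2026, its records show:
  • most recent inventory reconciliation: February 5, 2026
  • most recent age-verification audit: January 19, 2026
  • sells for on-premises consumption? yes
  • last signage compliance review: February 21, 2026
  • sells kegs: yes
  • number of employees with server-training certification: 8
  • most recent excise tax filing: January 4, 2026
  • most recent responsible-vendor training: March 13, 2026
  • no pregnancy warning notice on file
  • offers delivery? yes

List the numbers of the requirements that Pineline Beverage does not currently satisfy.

3, 4, 5

1. employees with server-training certification 8 ≥ 6 → met
2. condition 'sells kegs' holds; signage compliance review 46 days ago vs limit 90 → met
3. condition 'offers delivery' holds; inventory reconciliation 62 days ago vs limit 45 → not met
4. excise tax filing 94 days ago vs limit 90 → not met
5. pregnancy warning notice absent → not met
6. condition 'sells for on-premises consumption' holds; responsible-vendor training 26 days ago vs limit 30 → met
7. age-verification audit 79 days ago vs limit 90 → met
Not met: 3, 4, 5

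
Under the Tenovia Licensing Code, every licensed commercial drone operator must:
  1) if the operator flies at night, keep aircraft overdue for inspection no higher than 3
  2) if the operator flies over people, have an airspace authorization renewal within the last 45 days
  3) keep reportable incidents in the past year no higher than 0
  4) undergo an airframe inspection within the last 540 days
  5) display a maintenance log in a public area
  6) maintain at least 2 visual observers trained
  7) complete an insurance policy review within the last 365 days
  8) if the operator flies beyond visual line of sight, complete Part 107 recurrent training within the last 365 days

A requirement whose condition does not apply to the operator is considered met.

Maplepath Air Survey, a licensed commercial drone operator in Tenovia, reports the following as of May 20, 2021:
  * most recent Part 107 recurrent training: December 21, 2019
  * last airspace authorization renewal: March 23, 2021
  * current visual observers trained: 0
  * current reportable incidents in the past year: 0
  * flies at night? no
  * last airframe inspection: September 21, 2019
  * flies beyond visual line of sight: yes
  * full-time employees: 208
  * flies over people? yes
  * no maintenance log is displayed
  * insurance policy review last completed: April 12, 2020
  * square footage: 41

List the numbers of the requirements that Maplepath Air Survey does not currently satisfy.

1. condition 'flies at night' does not hold → requirement n/a → met
2. condition 'flies over people' holds; airspace authorization renewal 58 days ago vs limit 45 → not met
3. reportable incidents in the past year 0 ≤ 0 → met
4. airframe inspection 607 days ago vs limit 540 → not met
5. maintenance log absent → not met
6. visual observers trained 0 < 2 → not met
7. insurance policy review 403 days ago vs limit 365 → not met
8. condition 'flies beyond visual line of sight' holds; Part 107 recurrent training 516 days ago vs limit 365 → not met
Not met: 2, 4, 5, 6, 7, 8

2, 4, 5, 6, 7, 8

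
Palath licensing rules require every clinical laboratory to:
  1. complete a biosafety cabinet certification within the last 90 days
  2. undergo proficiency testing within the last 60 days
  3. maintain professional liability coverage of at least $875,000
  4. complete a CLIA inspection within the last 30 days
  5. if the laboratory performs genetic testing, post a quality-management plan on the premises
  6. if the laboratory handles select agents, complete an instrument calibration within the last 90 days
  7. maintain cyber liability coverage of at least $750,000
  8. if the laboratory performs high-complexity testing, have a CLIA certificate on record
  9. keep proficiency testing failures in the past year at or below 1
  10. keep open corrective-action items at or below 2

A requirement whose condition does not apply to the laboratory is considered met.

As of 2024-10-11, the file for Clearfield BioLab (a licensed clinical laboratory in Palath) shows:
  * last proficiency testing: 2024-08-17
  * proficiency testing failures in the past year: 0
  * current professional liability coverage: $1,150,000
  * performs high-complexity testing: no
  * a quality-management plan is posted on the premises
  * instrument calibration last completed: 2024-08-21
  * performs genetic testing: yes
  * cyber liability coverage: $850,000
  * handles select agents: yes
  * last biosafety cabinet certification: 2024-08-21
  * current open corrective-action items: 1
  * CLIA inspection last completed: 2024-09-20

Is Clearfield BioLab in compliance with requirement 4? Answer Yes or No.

4. CLIA inspection 21 days ago vs limit 30 → met

Yes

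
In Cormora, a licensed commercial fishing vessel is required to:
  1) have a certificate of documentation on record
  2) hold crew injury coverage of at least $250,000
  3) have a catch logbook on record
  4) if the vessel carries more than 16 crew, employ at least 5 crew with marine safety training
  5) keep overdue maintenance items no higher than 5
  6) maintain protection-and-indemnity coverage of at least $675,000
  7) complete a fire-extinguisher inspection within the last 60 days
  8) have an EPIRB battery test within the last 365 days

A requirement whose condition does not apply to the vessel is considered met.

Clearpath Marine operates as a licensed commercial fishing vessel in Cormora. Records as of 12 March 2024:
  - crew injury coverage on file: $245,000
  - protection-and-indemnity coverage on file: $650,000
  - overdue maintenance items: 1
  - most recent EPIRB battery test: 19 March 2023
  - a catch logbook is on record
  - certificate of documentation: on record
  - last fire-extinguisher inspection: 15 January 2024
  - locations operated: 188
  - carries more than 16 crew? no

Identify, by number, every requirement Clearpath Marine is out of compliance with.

1. certificate of documentation present → met
2. crew injury coverage $245,000 < $250,000 → not met
3. catch logbook present → met
4. condition 'carries more than 16 crew' does not hold → requirement n/a → met
5. overdue maintenance items 1 ≤ 5 → met
6. protection-and-indemnity coverage $650,000 < $675,000 → not met
7. fire-extinguisher inspection 57 days ago vs limit 60 → met
8. EPIRB battery test 359 days ago vs limit 365 → met
Not met: 2, 6

2, 6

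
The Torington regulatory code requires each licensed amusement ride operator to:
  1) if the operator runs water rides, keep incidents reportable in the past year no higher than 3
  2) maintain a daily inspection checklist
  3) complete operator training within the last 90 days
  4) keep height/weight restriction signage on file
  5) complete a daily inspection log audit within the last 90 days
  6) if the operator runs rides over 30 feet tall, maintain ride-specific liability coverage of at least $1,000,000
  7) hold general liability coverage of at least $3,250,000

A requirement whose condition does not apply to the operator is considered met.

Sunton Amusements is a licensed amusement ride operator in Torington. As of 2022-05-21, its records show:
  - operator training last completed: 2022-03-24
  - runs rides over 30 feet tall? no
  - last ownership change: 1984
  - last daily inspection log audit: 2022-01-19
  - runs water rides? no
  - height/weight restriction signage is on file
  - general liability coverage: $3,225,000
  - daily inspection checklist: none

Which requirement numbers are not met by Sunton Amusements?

1. condition 'runs water rides' does not hold → requirement n/a → met
2. daily inspection checklist absent → not met
3. operator training 58 days ago vs limit 90 → met
4. height/weight restriction signage present → met
5. daily inspection log audit 122 days ago vs limit 90 → not met
6. condition 'runs rides over 30 feet tall' does not hold → requirement n/a → met
7. general liability coverage $3,225,000 < $3,250,000 → not met
Not met: 2, 5, 7

2, 5, 7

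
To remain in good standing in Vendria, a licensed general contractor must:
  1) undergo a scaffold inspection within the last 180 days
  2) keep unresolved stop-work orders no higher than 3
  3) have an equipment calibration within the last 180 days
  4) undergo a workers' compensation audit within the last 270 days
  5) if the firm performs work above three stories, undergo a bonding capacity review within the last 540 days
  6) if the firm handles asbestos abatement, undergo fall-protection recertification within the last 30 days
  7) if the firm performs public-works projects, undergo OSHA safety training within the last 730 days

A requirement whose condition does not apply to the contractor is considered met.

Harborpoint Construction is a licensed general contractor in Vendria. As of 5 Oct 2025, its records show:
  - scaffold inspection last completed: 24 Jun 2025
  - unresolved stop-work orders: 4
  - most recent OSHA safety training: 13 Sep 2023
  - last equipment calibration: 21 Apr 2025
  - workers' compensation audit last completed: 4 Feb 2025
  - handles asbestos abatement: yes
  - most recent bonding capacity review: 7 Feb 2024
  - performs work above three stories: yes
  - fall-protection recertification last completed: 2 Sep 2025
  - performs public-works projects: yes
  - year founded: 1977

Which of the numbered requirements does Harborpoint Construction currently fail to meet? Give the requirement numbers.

2, 5, 6, 7

1. scaffold inspection 103 days ago vs limit 180 → met
2. unresolved stop-work orders 4 > 3 → not met
3. equipment calibration 167 days ago vs limit 180 → met
4. workers' compensation audit 243 days ago vs limit 270 → met
5. condition 'performs work above three stories' holds; bonding capacity review 606 days ago vs limit 540 → not met
6. condition 'handles asbestos abatement' holds; fall-protection recertification 33 days ago vs limit 30 → not met
7. condition 'performs public-works projects' holds; OSHA safety training 753 days ago vs limit 730 → not met
Not met: 2, 5, 6, 7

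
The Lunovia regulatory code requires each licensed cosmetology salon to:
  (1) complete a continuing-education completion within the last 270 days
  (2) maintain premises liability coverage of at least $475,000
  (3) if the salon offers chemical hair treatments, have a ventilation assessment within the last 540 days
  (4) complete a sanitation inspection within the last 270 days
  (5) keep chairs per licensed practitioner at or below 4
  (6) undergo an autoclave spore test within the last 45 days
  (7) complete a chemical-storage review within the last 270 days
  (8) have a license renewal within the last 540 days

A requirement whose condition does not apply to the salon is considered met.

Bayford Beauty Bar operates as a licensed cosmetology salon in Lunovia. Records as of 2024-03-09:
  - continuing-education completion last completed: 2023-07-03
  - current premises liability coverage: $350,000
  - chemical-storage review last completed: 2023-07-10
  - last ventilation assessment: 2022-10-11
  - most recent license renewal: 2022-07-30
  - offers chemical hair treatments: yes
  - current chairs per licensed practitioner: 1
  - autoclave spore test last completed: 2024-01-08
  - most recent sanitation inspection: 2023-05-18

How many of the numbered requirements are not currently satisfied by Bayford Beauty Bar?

4

1. continuing-education completion 250 days ago vs limit 270 → met
2. premises liability coverage $350,000 < $475,000 → not met
3. condition 'offers chemical hair treatments' holds; ventilation assessment 515 days ago vs limit 540 → met
4. sanitation inspection 296 days ago vs limit 270 → not met
5. chairs per licensed practitioner 1 ≤ 4 → met
6. autoclave spore test 61 days ago vs limit 45 → not met
7. chemical-storage review 243 days ago vs limit 270 → met
8. license renewal 588 days ago vs limit 540 → not met
Not met: 4 of 8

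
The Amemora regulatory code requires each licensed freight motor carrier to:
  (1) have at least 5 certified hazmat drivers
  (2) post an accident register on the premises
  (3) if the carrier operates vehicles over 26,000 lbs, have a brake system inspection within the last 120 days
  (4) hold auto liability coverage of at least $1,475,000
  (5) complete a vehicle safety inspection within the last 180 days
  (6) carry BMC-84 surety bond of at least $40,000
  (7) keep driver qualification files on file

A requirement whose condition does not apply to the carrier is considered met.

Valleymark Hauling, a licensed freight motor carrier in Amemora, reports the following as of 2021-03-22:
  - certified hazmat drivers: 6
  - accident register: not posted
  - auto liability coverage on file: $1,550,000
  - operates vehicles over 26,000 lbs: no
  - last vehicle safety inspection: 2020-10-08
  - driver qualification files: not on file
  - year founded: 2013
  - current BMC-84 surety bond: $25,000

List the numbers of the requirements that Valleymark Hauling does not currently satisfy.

1. certified hazmat drivers 6 ≥ 5 → met
2. accident register absent → not met
3. condition 'operates vehicles over 26,000 lbs' does not hold → requirement n/a → met
4. auto liability coverage $1,550,000 ≥ $1,475,000 → met
5. vehicle safety inspection 165 days ago vs limit 180 → met
6. BMC-84 surety bond $25,000 < $40,000 → not met
7. driver qualification files absent → not met
Not met: 2, 6, 7

2, 6, 7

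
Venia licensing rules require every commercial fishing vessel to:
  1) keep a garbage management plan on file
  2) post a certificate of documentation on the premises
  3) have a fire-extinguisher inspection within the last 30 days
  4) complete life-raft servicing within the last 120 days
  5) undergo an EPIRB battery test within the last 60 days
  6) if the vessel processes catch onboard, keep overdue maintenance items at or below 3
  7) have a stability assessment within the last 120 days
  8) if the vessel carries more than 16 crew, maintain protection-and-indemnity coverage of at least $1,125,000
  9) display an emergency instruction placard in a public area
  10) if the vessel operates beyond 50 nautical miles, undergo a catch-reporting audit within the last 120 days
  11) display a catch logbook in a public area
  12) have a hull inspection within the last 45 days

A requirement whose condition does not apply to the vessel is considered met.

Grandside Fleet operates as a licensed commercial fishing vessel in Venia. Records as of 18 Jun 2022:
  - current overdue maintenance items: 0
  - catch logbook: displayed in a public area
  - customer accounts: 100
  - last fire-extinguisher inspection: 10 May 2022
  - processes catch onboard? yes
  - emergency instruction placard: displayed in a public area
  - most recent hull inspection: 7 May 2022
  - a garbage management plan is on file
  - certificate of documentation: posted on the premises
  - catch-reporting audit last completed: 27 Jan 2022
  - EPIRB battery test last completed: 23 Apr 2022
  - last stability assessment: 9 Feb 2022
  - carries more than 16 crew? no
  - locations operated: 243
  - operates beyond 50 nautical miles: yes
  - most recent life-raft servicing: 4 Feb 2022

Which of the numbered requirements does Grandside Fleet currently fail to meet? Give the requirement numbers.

3, 4, 7, 10

1. garbage management plan present → met
2. certificate of documentation present → met
3. fire-extinguisher inspection 39 days ago vs limit 30 → not met
4. life-raft servicing 134 days ago vs limit 120 → not met
5. EPIRB battery test 56 days ago vs limit 60 → met
6. condition 'processes catch onboard' holds; overdue maintenance items 0 ≤ 3 → met
7. stability assessment 129 days ago vs limit 120 → not met
8. condition 'carries more than 16 crew' does not hold → requirement n/a → met
9. emergency instruction placard present → met
10. condition 'operates beyond 50 nautical miles' holds; catch-reporting audit 142 days ago vs limit 120 → not met
11. catch logbook present → met
12. hull inspection 42 days ago vs limit 45 → met
Not met: 3, 4, 7, 10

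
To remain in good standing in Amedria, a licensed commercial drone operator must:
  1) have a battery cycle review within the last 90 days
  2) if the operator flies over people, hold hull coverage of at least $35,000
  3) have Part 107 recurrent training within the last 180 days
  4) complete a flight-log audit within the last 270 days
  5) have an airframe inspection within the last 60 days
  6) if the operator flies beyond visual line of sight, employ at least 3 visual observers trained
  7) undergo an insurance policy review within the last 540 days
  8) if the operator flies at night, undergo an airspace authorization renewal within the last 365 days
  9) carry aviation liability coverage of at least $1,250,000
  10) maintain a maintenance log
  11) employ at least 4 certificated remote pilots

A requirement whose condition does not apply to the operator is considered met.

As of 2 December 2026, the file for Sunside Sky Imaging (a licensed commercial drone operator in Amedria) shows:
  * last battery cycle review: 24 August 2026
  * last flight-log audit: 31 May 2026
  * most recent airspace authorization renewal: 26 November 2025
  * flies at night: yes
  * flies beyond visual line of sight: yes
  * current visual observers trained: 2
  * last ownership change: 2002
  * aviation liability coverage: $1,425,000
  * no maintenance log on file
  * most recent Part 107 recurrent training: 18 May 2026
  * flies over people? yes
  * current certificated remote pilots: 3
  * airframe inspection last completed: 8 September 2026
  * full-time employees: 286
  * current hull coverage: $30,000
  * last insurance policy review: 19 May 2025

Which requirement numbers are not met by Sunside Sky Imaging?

1, 2, 3, 5, 6, 7, 8, 10, 11

1. battery cycle review 100 days ago vs limit 90 → not met
2. condition 'flies over people' holds; hull coverage $30,000 < $35,000 → not met
3. Part 107 recurrent training 198 days ago vs limit 180 → not met
4. flight-log audit 185 days ago vs limit 270 → met
5. airframe inspection 85 days ago vs limit 60 → not met
6. condition 'flies beyond visual line of sight' holds; visual observers trained 2 < 3 → not met
7. insurance policy review 562 days ago vs limit 540 → not met
8. condition 'flies at night' holds; airspace authorization renewal 371 days ago vs limit 365 → not met
9. aviation liability coverage $1,425,000 ≥ $1,250,000 → met
10. maintenance log absent → not met
11. certificated remote pilots 3 < 4 → not met
Not met: 1, 2, 3, 5, 6, 7, 8, 10, 11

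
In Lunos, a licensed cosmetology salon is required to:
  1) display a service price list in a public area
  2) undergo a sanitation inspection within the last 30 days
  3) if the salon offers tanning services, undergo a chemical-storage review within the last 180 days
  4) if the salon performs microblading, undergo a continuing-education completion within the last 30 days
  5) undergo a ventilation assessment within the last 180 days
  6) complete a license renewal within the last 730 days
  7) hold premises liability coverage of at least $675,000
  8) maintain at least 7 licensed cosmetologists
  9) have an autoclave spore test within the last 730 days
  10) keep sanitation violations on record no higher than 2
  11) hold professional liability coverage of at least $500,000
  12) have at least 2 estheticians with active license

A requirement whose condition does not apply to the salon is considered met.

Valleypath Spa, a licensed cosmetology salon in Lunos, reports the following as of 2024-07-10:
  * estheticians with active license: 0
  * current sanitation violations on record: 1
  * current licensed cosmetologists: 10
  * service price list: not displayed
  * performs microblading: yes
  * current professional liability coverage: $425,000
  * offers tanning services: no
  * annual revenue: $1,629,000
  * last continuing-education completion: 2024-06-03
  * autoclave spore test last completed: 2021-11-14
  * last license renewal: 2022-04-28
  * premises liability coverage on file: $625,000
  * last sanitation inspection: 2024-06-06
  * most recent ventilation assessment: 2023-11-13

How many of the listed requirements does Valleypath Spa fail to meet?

9

1. service price list absent → not met
2. sanitation inspection 34 days ago vs limit 30 → not met
3. condition 'offers tanning services' does not hold → requirement n/a → met
4. condition 'performs microblading' holds; continuing-education completion 37 days ago vs limit 30 → not met
5. ventilation assessment 240 days ago vs limit 180 → not met
6. license renewal 804 days ago vs limit 730 → not met
7. premises liability coverage $625,000 < $675,000 → not met
8. licensed cosmetologists 10 ≥ 7 → met
9. autoclave spore test 969 days ago vs limit 730 → not met
10. sanitation violations on record 1 ≤ 2 → met
11. professional liability coverage $425,000 < $500,000 → not met
12. estheticians with active license 0 < 2 → not met
Not met: 9 of 12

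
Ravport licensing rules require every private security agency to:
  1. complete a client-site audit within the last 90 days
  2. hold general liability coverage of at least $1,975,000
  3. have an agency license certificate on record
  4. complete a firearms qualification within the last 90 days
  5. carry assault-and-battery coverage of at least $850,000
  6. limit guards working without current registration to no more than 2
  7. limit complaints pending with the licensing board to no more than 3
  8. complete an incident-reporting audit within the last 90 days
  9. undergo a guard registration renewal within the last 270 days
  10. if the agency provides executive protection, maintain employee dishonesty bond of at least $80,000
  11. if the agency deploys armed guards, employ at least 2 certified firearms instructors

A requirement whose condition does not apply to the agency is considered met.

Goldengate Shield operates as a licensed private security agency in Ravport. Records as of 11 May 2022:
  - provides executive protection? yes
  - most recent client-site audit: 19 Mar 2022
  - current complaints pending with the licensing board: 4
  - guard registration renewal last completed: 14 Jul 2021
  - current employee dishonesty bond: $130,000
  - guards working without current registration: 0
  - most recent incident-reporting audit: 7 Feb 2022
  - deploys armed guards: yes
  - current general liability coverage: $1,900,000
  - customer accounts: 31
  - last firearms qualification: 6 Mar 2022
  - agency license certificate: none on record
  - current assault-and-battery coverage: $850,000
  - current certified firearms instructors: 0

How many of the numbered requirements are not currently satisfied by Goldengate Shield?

6

1. client-site audit 53 days ago vs limit 90 → met
2. general liability coverage $1,900,000 < $1,975,000 → not met
3. agency license certificate absent → not met
4. firearms qualification 66 days ago vs limit 90 → met
5. assault-and-battery coverage $850,000 ≥ $850,000 → met
6. guards working without current registration 0 ≤ 2 → met
7. complaints pending with the licensing board 4 > 3 → not met
8. incident-reporting audit 93 days ago vs limit 90 → not met
9. guard registration renewal 301 days ago vs limit 270 → not met
10. condition 'provides executive protection' holds; employee dishonesty bond $130,000 ≥ $80,000 → met
11. condition 'deploys armed guards' holds; certified firearms instructors 0 < 2 → not met
Not met: 6 of 11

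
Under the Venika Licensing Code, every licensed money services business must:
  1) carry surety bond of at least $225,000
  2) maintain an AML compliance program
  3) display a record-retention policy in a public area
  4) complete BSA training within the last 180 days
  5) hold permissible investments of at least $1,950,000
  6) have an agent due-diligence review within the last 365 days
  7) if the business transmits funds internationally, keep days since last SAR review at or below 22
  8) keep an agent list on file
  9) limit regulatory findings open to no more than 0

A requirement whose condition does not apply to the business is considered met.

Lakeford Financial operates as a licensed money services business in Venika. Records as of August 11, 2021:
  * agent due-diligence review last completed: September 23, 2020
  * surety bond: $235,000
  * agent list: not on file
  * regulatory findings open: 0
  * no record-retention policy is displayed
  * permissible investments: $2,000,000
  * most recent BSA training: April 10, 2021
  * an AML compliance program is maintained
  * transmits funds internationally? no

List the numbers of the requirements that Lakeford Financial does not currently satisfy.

3, 8

1. surety bond $235,000 ≥ $225,000 → met
2. AML compliance program present → met
3. record-retention policy absent → not met
4. BSA training 123 days ago vs limit 180 → met
5. permissible investments $2,000,000 ≥ $1,950,000 → met
6. agent due-diligence review 322 days ago vs limit 365 → met
7. condition 'transmits funds internationally' does not hold → requirement n/a → met
8. agent list absent → not met
9. regulatory findings open 0 ≤ 0 → met
Not met: 3, 8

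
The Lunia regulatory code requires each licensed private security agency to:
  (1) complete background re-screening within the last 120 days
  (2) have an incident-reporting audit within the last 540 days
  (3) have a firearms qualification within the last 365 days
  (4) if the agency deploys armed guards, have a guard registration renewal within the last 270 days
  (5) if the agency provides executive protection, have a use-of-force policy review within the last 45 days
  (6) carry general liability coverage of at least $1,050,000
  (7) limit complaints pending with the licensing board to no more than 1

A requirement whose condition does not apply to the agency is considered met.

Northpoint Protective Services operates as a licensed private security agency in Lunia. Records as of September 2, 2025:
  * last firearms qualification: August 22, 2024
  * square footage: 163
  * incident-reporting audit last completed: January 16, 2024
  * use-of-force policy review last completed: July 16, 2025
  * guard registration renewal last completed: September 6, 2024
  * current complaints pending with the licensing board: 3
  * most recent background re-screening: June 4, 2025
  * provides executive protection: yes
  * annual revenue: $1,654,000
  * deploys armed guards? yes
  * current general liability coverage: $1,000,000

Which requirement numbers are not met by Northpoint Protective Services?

2, 3, 4, 5, 6, 7

1. background re-screening 90 days ago vs limit 120 → met
2. incident-reporting audit 595 days ago vs limit 540 → not met
3. firearms qualification 376 days ago vs limit 365 → not met
4. condition 'deploys armed guards' holds; guard registration renewal 361 days ago vs limit 270 → not met
5. condition 'provides executive protection' holds; use-of-force policy review 48 days ago vs limit 45 → not met
6. general liability coverage $1,000,000 < $1,050,000 → not met
7. complaints pending with the licensing board 3 > 1 → not met
Not met: 2, 3, 4, 5, 6, 7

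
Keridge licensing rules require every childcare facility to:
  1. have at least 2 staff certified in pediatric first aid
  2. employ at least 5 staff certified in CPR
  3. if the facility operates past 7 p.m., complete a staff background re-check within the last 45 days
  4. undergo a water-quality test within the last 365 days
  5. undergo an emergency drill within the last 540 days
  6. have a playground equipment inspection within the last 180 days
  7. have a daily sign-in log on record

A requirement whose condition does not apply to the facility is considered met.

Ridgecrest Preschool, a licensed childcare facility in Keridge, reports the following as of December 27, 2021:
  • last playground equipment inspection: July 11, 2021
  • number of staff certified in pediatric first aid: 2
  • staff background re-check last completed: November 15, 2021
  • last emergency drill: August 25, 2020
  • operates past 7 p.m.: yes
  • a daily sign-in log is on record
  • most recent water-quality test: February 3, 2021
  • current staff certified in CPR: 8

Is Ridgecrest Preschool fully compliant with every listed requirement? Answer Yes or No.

1. staff certified in pediatric first aid 2 ≥ 2 → met
2. staff certified in CPR 8 ≥ 5 → met
3. condition 'operates past 7 p.m.' holds; staff background re-check 42 days ago vs limit 45 → met
4. water-quality test 327 days ago vs limit 365 → met
5. emergency drill 489 days ago vs limit 540 → met
6. playground equipment inspection 169 days ago vs limit 180 → met
7. daily sign-in log present → met
All met.

Yes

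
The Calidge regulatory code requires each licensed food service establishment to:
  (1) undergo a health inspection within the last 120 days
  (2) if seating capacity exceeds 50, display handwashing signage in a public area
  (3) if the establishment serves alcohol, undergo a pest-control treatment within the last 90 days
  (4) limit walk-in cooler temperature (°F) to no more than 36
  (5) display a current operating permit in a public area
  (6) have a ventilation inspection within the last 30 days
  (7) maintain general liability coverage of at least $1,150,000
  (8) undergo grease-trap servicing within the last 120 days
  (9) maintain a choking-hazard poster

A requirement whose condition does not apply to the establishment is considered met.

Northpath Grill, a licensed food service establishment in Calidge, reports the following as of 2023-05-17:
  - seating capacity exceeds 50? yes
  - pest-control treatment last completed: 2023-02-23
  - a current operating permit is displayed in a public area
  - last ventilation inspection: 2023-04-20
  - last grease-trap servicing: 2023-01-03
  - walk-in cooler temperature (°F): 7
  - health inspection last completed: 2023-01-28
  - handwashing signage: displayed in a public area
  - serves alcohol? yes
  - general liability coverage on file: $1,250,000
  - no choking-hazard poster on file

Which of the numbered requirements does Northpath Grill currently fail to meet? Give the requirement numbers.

1. health inspection 109 days ago vs limit 120 → met
2. condition 'seating capacity exceeds 50' holds; handwashing signage present → met
3. condition 'serves alcohol' holds; pest-control treatment 83 days ago vs limit 90 → met
4. walk-in cooler temperature (°F) 7 ≤ 36 → met
5. current operating permit present → met
6. ventilation inspection 27 days ago vs limit 30 → met
7. general liability coverage $1,250,000 ≥ $1,150,000 → met
8. grease-trap servicing 134 days ago vs limit 120 → not met
9. choking-hazard poster absent → not met
Not met: 8, 9

8, 9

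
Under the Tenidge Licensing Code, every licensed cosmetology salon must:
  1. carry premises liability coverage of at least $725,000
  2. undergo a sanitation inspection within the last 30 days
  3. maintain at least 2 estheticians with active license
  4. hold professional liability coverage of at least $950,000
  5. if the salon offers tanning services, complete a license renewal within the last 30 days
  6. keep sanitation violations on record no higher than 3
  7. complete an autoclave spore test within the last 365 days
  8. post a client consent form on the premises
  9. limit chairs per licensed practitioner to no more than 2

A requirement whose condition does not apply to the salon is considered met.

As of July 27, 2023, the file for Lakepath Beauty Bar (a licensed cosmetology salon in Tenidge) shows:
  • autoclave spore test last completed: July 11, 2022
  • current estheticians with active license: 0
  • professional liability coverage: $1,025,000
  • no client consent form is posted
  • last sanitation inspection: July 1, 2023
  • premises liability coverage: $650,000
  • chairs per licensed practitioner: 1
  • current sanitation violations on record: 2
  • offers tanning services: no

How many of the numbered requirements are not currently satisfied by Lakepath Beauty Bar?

4

1. premises liability coverage $650,000 < $725,000 → not met
2. sanitation inspection 26 days ago vs limit 30 → met
3. estheticians with active license 0 < 2 → not met
4. professional liability coverage $1,025,000 ≥ $950,000 → met
5. condition 'offers tanning services' does not hold → requirement n/a → met
6. sanitation violations on record 2 ≤ 3 → met
7. autoclave spore test 381 days ago vs limit 365 → not met
8. client consent form absent → not met
9. chairs per licensed practitioner 1 ≤ 2 → met
Not met: 4 of 9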